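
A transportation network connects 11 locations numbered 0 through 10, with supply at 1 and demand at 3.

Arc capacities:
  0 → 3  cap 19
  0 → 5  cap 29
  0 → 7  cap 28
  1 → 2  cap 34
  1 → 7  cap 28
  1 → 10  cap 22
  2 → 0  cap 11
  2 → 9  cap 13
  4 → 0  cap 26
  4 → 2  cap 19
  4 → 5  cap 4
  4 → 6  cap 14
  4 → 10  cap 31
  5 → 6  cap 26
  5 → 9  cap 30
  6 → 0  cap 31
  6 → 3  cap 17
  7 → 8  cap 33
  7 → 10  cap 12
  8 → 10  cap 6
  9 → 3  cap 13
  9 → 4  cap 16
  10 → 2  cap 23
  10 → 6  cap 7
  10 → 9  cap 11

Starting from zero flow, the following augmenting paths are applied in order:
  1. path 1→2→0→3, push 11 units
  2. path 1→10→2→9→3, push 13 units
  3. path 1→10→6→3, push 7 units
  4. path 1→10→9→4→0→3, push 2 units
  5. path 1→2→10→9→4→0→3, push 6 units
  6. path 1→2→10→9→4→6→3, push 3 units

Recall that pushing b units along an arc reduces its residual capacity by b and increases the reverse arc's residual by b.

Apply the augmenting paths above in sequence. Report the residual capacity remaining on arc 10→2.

after path 1 (1→2→0→3, push 11): res(10,2)=23
after path 2 (1→10→2→9→3, push 13): res(10,2)=10
after path 3 (1→10→6→3, push 7): res(10,2)=10
after path 4 (1→10→9→4→0→3, push 2): res(10,2)=10
after path 5 (1→2→10→9→4→0→3, push 6): res(10,2)=16
after path 6 (1→2→10→9→4→6→3, push 3): res(10,2)=19

Residual capacity of (10,2): 19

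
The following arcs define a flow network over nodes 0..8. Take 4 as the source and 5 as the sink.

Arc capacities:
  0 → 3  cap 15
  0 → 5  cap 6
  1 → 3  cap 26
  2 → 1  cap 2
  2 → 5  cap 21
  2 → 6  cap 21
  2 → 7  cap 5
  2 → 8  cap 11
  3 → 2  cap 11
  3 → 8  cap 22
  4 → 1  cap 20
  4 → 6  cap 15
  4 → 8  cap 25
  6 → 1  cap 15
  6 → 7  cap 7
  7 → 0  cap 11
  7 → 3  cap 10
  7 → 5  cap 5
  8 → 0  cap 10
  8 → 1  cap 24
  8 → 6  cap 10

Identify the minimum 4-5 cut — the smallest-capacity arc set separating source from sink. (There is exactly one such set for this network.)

Min-cut arcs: {(0,5), (3,2), (7,5)} (total capacity 22)

augment #1: 4→6→7→5 push 5
augment #2: 4→8→0→5 push 6
augment #3: 4→1→3→2→5 push 11
max flow = 22; residual-reachable set from 4 gives S-side
cut edges (S→T): {(0,5), (3,2), (7,5)} total cap 22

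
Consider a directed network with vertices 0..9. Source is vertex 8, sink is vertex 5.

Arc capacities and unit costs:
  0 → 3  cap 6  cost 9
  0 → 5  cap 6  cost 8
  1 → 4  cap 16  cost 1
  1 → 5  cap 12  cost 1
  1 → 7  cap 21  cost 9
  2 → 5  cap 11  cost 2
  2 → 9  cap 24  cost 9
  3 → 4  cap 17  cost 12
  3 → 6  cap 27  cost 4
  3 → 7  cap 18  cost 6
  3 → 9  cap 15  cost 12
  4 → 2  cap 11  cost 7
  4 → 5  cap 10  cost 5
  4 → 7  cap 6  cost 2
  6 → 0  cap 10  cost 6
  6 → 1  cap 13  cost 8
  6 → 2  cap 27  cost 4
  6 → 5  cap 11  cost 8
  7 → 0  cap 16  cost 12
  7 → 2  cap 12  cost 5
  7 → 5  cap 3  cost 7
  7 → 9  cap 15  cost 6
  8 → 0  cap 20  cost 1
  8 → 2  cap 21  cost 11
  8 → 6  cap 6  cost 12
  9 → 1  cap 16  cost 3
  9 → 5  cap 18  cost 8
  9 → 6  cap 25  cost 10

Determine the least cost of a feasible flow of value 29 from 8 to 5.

shortest-cost path #1: 8→0→5 push 6 @ unit cost 9 (adds 54)
shortest-cost path #2: 8→2→5 push 11 @ unit cost 13 (adds 143)
shortest-cost path #3: 8→6→5 push 6 @ unit cost 20 (adds 120)
shortest-cost path #4: 8→0→3→6→5 push 5 @ unit cost 22 (adds 110)
shortest-cost path #5: 8→0→3→7→5 push 1 @ unit cost 23 (adds 23)
total cost = 450

Minimum cost for 29 units: 450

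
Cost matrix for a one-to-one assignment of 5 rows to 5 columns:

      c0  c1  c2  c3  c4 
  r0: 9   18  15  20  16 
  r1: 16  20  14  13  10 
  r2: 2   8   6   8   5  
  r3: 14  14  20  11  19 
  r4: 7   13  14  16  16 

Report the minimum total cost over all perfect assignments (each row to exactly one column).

Minimum assignment cost: 49

optimal assignment: row0→col0 (cost 9), row1→col4 (cost 10), row2→col2 (cost 6), row3→col3 (cost 11), row4→col1 (cost 13)
total = 9 + 10 + 6 + 11 + 13 = 49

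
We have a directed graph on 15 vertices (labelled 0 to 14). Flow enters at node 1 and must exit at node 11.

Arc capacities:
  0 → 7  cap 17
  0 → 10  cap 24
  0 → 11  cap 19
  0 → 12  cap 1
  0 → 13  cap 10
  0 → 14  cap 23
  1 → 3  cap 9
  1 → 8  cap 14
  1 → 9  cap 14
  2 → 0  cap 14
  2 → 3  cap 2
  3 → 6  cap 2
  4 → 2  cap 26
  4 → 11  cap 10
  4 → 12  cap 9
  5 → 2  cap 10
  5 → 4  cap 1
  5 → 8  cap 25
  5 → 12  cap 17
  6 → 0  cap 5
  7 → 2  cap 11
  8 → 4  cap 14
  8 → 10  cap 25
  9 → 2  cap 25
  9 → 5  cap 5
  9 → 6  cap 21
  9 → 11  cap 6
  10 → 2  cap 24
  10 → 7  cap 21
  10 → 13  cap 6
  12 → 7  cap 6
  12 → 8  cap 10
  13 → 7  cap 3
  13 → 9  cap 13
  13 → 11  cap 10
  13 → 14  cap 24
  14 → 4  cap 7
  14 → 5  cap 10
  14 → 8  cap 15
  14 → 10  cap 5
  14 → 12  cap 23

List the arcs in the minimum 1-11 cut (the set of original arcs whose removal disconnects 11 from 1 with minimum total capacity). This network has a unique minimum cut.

Min-cut arcs: {(1,8), (1,9), (3,6)} (total capacity 30)

augment #1: 1→9→11 push 6
augment #2: 1→8→4→11 push 10
augment #3: 1→3→6→0→11 push 2
augment #4: 1→8→10→13→11 push 4
augment #5: 1→9→2→0→11 push 8
max flow = 30; residual-reachable set from 1 gives S-side
cut edges (S→T): {(1,8), (1,9), (3,6)} total cap 30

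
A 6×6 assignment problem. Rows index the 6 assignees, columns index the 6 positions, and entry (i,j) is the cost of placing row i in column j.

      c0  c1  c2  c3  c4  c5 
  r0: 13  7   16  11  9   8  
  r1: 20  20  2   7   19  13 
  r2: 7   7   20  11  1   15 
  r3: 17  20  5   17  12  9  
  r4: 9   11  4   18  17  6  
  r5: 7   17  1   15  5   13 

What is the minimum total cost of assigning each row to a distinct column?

Minimum assignment cost: 33

optimal assignment: row0→col1 (cost 7), row1→col3 (cost 7), row2→col4 (cost 1), row3→col2 (cost 5), row4→col5 (cost 6), row5→col0 (cost 7)
total = 7 + 7 + 1 + 5 + 6 + 7 = 33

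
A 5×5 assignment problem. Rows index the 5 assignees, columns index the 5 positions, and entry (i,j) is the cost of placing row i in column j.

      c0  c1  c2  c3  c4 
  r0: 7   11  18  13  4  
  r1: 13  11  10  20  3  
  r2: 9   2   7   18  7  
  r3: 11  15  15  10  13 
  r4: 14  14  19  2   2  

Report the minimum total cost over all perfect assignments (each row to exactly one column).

Minimum assignment cost: 29

one of 2 optimal assignments: row0→col0 (cost 7), row1→col4 (cost 3), row2→col1 (cost 2), row3→col2 (cost 15), row4→col3 (cost 2)
total = 7 + 3 + 2 + 15 + 2 = 29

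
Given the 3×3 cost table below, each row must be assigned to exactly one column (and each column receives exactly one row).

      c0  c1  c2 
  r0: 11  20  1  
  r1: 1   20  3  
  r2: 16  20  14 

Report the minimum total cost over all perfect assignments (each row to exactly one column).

optimal assignment: row0→col2 (cost 1), row1→col0 (cost 1), row2→col1 (cost 20)
total = 1 + 1 + 20 = 22

Minimum assignment cost: 22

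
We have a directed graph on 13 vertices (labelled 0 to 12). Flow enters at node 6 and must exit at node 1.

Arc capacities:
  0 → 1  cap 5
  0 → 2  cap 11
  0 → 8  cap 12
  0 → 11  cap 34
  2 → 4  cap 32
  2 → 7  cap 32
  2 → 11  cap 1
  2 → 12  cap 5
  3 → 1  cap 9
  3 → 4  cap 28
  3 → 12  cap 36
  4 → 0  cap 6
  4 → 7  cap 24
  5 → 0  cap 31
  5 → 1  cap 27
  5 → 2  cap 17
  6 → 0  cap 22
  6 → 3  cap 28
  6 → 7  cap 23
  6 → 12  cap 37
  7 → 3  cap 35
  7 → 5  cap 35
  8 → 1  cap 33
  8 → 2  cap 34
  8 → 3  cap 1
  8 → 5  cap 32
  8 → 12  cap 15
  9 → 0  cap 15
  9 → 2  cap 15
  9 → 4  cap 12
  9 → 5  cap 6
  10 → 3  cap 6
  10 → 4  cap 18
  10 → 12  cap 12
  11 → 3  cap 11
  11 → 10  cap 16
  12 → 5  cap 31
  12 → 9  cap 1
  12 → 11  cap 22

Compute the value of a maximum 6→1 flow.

augment #1: 6→0→1 bottleneck 5, total now 5
augment #2: 6→3→1 bottleneck 9, total now 14
augment #3: 6→0→8→1 bottleneck 12, total now 26
augment #4: 6→7→5→1 bottleneck 23, total now 49
augment #5: 6→12→5→1 bottleneck 4, total now 53

Maximum flow value: 53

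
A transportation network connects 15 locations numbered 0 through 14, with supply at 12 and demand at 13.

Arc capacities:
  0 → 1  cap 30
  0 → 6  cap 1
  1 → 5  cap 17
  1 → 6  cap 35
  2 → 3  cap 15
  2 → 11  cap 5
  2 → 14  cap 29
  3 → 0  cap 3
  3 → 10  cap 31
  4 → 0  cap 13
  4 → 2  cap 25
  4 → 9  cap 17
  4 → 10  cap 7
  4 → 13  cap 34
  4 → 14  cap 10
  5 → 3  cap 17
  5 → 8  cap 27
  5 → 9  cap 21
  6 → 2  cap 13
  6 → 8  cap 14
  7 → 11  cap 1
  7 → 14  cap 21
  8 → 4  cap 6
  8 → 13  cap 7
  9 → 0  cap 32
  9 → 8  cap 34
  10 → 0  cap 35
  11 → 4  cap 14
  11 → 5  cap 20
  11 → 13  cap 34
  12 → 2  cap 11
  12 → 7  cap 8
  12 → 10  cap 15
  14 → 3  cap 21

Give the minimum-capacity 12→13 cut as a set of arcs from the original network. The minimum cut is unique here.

augment #1: 12→2→11→13 push 5
augment #2: 12→7→11→13 push 1
augment #3: 12→10→0→6→8→13 push 1
augment #4: 12→10→0→1→5→8→13 push 6
augment #5: 12→10→0→1→5→8→4→13 push 6
max flow = 19; residual-reachable set from 12 gives S-side
cut edges (S→T): {(2,11), (7,11), (8,4), (8,13)} total cap 19

Min-cut arcs: {(2,11), (7,11), (8,4), (8,13)} (total capacity 19)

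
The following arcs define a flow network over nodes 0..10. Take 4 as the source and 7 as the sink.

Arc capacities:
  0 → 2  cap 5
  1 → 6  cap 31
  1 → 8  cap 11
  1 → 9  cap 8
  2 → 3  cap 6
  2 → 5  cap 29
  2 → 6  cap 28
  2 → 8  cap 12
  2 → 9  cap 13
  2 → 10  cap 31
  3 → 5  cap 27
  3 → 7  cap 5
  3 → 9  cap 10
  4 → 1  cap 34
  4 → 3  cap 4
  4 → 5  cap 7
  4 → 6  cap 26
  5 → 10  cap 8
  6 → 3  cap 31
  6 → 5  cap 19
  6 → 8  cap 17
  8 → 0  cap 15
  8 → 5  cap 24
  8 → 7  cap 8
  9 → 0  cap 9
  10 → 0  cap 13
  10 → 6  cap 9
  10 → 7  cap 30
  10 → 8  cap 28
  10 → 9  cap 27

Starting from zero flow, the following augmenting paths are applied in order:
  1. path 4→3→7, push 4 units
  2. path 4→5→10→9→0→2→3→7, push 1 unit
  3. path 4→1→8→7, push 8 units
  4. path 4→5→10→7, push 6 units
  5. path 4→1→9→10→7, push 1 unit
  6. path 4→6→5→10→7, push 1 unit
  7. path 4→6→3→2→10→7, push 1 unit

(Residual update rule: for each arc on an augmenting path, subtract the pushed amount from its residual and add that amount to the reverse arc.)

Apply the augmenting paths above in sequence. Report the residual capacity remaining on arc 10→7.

Residual capacity of (10,7): 21

after path 1 (4→3→7, push 4): res(10,7)=30
after path 2 (4→5→10→9→0→2→3→7, push 1): res(10,7)=30
after path 3 (4→1→8→7, push 8): res(10,7)=30
after path 4 (4→5→10→7, push 6): res(10,7)=24
after path 5 (4→1→9→10→7, push 1): res(10,7)=23
after path 6 (4→6→5→10→7, push 1): res(10,7)=22
after path 7 (4→6→3→2→10→7, push 1): res(10,7)=21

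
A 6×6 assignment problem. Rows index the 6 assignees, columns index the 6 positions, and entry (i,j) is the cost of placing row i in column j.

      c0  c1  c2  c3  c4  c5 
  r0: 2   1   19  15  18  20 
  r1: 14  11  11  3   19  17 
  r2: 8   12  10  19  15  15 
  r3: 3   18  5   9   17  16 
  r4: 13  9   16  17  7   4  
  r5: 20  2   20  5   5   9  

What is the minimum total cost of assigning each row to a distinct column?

Minimum assignment cost: 26

one of 2 optimal assignments: row0→col1 (cost 1), row1→col3 (cost 3), row2→col0 (cost 8), row3→col2 (cost 5), row4→col5 (cost 4), row5→col4 (cost 5)
total = 1 + 3 + 8 + 5 + 4 + 5 = 26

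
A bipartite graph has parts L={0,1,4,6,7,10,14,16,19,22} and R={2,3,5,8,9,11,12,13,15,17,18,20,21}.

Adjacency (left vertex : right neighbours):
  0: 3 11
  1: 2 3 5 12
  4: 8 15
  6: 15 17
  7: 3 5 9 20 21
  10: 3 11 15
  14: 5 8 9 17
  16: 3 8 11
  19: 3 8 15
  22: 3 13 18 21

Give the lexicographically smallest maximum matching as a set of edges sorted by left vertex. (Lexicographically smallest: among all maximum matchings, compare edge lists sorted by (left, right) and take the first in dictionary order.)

|M| = 9 (so the lex-smallest maximum matching has 9 edges)
process left vertices in ascending order; for each, take the smallest-labelled available neighbour that still permits 9 edges overall, or leave it unmatched if none does
lex-smallest matching: {0-3, 1-2, 4-8, 6-17, 7-5, 10-11, 14-9, 19-15, 22-13}

Lex-smallest maximum matching: {(0,3), (1,2), (4,8), (6,17), (7,5), (10,11), (14,9), (19,15), (22,13)}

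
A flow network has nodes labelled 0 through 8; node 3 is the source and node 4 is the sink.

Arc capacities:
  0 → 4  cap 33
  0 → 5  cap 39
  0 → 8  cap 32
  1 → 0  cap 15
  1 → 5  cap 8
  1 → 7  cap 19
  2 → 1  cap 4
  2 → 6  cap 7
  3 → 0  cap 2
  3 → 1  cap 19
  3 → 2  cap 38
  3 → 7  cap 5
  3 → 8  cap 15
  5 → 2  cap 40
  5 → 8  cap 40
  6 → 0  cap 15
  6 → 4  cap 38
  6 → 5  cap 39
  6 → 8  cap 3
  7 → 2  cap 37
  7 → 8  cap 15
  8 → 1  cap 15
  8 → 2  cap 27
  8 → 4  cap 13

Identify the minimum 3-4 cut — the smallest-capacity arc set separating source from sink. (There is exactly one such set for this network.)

augment #1: 3→0→4 push 2
augment #2: 3→8→4 push 13
augment #3: 3→1→0→4 push 15
augment #4: 3→2→6→4 push 7
max flow = 37; residual-reachable set from 3 gives S-side
cut edges (S→T): {(1,0), (2,6), (3,0), (8,4)} total cap 37

Min-cut arcs: {(1,0), (2,6), (3,0), (8,4)} (total capacity 37)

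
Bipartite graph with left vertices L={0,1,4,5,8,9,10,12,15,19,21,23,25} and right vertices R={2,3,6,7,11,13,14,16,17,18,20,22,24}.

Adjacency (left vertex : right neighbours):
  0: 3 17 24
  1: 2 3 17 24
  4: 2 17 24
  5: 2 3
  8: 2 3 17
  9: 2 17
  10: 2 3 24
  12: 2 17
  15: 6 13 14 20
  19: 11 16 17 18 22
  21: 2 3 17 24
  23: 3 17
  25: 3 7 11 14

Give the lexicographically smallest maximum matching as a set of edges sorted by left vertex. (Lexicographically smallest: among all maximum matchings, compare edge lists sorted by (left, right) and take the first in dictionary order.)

Lex-smallest maximum matching: {(0,3), (1,2), (4,17), (10,24), (15,6), (19,11), (25,7)}

|M| = 7 (so the lex-smallest maximum matching has 7 edges)
process left vertices in ascending order; for each, take the smallest-labelled available neighbour that still permits 7 edges overall, or leave it unmatched if none does
lex-smallest matching: {0-3, 1-2, 4-17, 10-24, 15-6, 19-11, 25-7}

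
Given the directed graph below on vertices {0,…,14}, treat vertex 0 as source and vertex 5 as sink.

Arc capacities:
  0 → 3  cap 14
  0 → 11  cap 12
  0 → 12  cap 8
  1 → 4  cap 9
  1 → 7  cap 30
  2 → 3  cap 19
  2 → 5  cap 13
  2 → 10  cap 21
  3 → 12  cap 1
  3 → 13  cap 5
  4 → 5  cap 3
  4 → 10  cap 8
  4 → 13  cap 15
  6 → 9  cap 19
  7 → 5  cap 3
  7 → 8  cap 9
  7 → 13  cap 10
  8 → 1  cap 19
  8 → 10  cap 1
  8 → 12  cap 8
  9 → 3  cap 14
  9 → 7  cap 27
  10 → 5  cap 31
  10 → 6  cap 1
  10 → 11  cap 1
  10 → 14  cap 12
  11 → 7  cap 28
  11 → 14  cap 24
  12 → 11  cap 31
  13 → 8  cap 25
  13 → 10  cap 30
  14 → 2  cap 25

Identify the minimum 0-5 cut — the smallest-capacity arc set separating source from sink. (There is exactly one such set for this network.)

Min-cut arcs: {(0,11), (0,12), (3,12), (3,13)} (total capacity 26)

augment #1: 0→11→7→5 push 3
augment #2: 0→3→13→10→5 push 5
augment #3: 0→11→14→2→5 push 9
augment #4: 0→12→11→14→2→5 push 4
augment #5: 0→12→11→7→8→10→5 push 1
augment #6: 0→12→11→7→13→10→5 push 3
augment #7: 0→3→12→11→7→13→10→5 push 1
max flow = 26; residual-reachable set from 0 gives S-side
cut edges (S→T): {(0,11), (0,12), (3,12), (3,13)} total cap 26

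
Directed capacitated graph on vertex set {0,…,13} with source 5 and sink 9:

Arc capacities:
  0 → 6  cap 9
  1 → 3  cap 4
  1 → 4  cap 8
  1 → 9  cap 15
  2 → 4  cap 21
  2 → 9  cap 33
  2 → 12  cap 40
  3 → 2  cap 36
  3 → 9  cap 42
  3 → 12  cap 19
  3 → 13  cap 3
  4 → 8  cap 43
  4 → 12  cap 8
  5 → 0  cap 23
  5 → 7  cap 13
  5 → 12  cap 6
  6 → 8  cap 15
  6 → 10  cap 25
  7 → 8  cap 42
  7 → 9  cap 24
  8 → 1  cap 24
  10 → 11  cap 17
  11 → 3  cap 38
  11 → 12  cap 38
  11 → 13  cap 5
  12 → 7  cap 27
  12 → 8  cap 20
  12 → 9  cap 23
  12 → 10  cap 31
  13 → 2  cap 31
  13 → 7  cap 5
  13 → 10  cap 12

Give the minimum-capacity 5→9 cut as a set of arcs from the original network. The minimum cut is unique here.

Min-cut arcs: {(0,6), (5,7), (5,12)} (total capacity 28)

augment #1: 5→7→9 push 13
augment #2: 5→12→9 push 6
augment #3: 5→0→6→8→1→9 push 9
max flow = 28; residual-reachable set from 5 gives S-side
cut edges (S→T): {(0,6), (5,7), (5,12)} total cap 28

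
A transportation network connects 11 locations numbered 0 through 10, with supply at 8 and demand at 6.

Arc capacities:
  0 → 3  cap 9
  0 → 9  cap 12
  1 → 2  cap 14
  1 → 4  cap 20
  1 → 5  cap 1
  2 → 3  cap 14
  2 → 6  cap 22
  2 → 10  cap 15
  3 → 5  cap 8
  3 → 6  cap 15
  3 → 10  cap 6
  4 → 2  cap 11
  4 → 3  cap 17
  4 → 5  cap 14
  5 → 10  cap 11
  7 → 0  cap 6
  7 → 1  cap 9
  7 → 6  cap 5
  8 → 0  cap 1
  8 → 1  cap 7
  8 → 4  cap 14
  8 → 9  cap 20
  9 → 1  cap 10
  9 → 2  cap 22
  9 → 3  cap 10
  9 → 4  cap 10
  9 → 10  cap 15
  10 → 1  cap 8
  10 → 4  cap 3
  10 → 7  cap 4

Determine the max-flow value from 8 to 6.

Maximum flow value: 41

augment #1: 8→0→3→6 bottleneck 1, total now 1
augment #2: 8→1→2→6 bottleneck 7, total now 8
augment #3: 8→4→2→6 bottleneck 11, total now 19
augment #4: 8→4→3→6 bottleneck 3, total now 22
augment #5: 8→9→2→6 bottleneck 4, total now 26
augment #6: 8→9→3→6 bottleneck 10, total now 36
augment #7: 8→9→2→3→6 bottleneck 1, total now 37
augment #8: 8→9→10→7→6 bottleneck 4, total now 41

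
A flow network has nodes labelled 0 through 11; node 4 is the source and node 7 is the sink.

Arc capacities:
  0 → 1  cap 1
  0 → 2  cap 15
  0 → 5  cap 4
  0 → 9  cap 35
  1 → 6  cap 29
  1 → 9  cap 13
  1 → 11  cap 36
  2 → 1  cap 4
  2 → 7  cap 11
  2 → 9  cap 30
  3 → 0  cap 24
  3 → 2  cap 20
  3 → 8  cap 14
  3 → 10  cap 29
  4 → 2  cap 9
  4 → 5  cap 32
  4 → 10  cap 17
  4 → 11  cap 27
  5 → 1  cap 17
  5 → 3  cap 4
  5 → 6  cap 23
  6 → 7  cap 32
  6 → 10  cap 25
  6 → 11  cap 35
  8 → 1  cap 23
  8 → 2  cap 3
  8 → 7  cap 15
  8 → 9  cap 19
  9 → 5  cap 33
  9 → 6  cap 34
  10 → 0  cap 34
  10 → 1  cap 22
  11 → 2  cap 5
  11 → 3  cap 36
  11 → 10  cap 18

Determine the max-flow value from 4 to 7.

Maximum flow value: 57

augment #1: 4→2→7 bottleneck 9, total now 9
augment #2: 4→5→6→7 bottleneck 23, total now 32
augment #3: 4→11→2→7 bottleneck 2, total now 34
augment #4: 4→5→1→6→7 bottleneck 9, total now 43
augment #5: 4→11→3→8→7 bottleneck 14, total now 57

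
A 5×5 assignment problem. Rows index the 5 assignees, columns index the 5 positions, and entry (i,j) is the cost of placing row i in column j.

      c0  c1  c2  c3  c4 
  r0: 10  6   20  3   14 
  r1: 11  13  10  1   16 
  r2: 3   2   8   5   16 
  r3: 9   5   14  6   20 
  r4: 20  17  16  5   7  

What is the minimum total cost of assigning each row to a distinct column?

optimal assignment: row0→col3 (cost 3), row1→col2 (cost 10), row2→col0 (cost 3), row3→col1 (cost 5), row4→col4 (cost 7)
total = 3 + 10 + 3 + 5 + 7 = 28

Minimum assignment cost: 28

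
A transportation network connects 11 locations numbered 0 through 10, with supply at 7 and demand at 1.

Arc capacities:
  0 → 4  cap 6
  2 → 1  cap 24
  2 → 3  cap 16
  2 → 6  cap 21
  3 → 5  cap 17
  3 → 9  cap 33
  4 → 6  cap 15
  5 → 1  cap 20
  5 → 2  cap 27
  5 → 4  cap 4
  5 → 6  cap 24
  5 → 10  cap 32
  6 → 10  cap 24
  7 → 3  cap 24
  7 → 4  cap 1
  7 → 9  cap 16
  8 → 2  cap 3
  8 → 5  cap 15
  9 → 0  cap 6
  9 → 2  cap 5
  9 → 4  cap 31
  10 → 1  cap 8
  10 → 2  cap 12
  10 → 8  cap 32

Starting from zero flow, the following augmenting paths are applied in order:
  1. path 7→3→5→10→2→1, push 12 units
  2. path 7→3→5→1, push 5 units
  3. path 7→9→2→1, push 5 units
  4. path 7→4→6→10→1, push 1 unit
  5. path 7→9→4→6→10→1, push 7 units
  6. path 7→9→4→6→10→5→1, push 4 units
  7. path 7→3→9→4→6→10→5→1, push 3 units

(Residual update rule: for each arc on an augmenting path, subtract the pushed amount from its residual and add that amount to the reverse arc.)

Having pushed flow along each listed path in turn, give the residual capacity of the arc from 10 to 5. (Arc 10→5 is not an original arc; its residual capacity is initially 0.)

Residual capacity of (10,5): 5

after path 1 (7→3→5→10→2→1, push 12): res(10,5)=12
after path 2 (7→3→5→1, push 5): res(10,5)=12
after path 3 (7→9→2→1, push 5): res(10,5)=12
after path 4 (7→4→6→10→1, push 1): res(10,5)=12
after path 5 (7→9→4→6→10→1, push 7): res(10,5)=12
after path 6 (7→9→4→6→10→5→1, push 4): res(10,5)=8
after path 7 (7→3→9→4→6→10→5→1, push 3): res(10,5)=5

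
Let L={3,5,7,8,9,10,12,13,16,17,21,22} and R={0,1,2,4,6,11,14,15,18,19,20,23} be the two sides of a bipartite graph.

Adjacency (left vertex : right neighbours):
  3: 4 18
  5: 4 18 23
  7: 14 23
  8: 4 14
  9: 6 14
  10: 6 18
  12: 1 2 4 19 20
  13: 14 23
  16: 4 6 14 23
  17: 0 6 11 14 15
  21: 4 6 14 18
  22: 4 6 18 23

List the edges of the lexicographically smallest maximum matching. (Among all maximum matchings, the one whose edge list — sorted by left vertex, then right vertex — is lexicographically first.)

|M| = 7 (so the lex-smallest maximum matching has 7 edges)
process left vertices in ascending order; for each, take the smallest-labelled available neighbour that still permits 7 edges overall, or leave it unmatched if none does
lex-smallest matching: {3-4, 5-18, 7-14, 9-6, 12-1, 13-23, 17-0}

Lex-smallest maximum matching: {(3,4), (5,18), (7,14), (9,6), (12,1), (13,23), (17,0)}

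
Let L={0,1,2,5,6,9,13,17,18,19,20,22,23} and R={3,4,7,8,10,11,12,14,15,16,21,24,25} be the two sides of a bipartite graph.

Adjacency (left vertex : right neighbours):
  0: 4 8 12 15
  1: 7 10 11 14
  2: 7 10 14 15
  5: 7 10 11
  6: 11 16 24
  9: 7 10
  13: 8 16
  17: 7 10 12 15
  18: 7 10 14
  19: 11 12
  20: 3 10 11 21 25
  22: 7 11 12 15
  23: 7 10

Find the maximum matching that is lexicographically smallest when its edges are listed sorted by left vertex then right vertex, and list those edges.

|M| = 10 (so the lex-smallest maximum matching has 10 edges)
process left vertices in ascending order; for each, take the smallest-labelled available neighbour that still permits 10 edges overall, or leave it unmatched if none does
lex-smallest matching: {0-4, 1-7, 2-10, 5-11, 6-16, 13-8, 17-12, 18-14, 20-3, 22-15}

Lex-smallest maximum matching: {(0,4), (1,7), (2,10), (5,11), (6,16), (13,8), (17,12), (18,14), (20,3), (22,15)}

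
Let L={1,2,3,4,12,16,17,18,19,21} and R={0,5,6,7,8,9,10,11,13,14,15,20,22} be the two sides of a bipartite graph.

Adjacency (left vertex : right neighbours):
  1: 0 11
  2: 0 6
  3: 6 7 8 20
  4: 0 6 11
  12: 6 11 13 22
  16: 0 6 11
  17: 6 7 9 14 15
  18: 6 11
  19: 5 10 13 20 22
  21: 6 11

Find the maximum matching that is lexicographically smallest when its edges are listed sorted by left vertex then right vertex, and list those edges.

|M| = 7 (so the lex-smallest maximum matching has 7 edges)
process left vertices in ascending order; for each, take the smallest-labelled available neighbour that still permits 7 edges overall, or leave it unmatched if none does
lex-smallest matching: {1-0, 2-6, 3-7, 4-11, 12-13, 17-9, 19-5}

Lex-smallest maximum matching: {(1,0), (2,6), (3,7), (4,11), (12,13), (17,9), (19,5)}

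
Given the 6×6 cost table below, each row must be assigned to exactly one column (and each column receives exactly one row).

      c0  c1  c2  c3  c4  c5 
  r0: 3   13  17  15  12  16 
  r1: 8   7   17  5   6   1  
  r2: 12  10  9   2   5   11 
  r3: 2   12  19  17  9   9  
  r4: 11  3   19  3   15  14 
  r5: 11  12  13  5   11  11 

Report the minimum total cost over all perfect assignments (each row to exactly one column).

optimal assignment: row0→col0 (cost 3), row1→col5 (cost 1), row2→col2 (cost 9), row3→col4 (cost 9), row4→col1 (cost 3), row5→col3 (cost 5)
total = 3 + 1 + 9 + 9 + 3 + 5 = 30

Minimum assignment cost: 30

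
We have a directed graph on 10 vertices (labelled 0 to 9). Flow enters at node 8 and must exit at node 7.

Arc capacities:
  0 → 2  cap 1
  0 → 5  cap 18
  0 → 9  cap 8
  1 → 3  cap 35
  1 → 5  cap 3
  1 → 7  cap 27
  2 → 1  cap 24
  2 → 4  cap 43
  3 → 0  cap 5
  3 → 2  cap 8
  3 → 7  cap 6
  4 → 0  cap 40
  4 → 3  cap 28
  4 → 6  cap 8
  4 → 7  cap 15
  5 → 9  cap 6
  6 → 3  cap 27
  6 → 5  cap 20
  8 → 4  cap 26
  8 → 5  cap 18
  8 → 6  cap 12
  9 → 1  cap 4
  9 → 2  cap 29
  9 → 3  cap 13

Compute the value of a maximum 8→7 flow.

Maximum flow value: 44

augment #1: 8→4→7 bottleneck 15, total now 15
augment #2: 8→4→3→7 bottleneck 6, total now 21
augment #3: 8→5→9→1→7 bottleneck 4, total now 25
augment #4: 8→4→0→2→1→7 bottleneck 1, total now 26
augment #5: 8→4→3→2→1→7 bottleneck 4, total now 30
augment #6: 8→5→9→2→1→7 bottleneck 2, total now 32
augment #7: 8→6→3→2→1→7 bottleneck 4, total now 36
augment #8: 8→6→3→0→9→2→1→7 bottleneck 5, total now 41
augment #9: 8→6→3→4→0→9→2→1→7 bottleneck 3, total now 44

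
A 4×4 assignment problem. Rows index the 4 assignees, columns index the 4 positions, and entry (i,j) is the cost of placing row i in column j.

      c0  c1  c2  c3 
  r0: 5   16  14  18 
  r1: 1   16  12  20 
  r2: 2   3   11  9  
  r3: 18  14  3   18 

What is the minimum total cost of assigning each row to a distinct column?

optimal assignment: row0→col3 (cost 18), row1→col0 (cost 1), row2→col1 (cost 3), row3→col2 (cost 3)
total = 18 + 1 + 3 + 3 = 25

Minimum assignment cost: 25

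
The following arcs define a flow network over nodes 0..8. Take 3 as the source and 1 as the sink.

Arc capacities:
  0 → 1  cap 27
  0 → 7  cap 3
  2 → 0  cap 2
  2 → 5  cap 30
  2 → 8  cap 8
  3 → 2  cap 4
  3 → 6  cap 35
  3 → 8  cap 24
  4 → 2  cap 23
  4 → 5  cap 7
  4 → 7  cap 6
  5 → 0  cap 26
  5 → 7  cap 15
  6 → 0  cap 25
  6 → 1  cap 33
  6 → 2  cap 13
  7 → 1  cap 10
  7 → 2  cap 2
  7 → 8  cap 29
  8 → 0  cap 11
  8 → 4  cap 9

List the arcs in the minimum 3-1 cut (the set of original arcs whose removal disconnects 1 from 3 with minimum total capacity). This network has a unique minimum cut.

Min-cut arcs: {(3,2), (3,6), (8,0), (8,4)} (total capacity 59)

augment #1: 3→6→1 push 33
augment #2: 3→2→0→1 push 2
augment #3: 3→6→0→1 push 2
augment #4: 3→8→0→1 push 11
augment #5: 3→2→5→0→1 push 2
augment #6: 3→8→4→7→1 push 6
augment #7: 3→8→4→5→0→1 push 3
max flow = 59; residual-reachable set from 3 gives S-side
cut edges (S→T): {(3,2), (3,6), (8,0), (8,4)} total cap 59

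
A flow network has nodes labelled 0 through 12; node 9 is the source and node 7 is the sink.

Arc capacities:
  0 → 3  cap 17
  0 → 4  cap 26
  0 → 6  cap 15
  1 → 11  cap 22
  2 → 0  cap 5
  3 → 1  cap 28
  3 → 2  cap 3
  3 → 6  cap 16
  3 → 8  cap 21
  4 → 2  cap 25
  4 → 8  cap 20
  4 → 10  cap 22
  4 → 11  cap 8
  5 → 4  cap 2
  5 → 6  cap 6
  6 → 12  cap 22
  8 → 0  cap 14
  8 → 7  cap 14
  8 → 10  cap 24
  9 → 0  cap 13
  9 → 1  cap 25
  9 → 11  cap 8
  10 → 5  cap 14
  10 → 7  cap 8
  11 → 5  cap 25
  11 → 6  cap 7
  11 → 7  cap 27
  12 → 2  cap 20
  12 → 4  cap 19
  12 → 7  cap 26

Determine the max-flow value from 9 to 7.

augment #1: 9→11→7 bottleneck 8, total now 8
augment #2: 9→1→11→7 bottleneck 19, total now 27
augment #3: 9→0→3→8→7 bottleneck 13, total now 40
augment #4: 9→1→11→6→12→7 bottleneck 3, total now 43

Maximum flow value: 43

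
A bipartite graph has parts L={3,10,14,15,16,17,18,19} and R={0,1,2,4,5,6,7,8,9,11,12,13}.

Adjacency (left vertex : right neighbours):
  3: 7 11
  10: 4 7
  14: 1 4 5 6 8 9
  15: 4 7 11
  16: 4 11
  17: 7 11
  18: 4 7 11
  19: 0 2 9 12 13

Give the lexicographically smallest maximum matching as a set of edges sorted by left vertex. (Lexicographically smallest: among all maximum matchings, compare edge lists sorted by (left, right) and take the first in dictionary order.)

Lex-smallest maximum matching: {(3,7), (10,4), (14,1), (15,11), (19,0)}

|M| = 5 (so the lex-smallest maximum matching has 5 edges)
process left vertices in ascending order; for each, take the smallest-labelled available neighbour that still permits 5 edges overall, or leave it unmatched if none does
lex-smallest matching: {3-7, 10-4, 14-1, 15-11, 19-0}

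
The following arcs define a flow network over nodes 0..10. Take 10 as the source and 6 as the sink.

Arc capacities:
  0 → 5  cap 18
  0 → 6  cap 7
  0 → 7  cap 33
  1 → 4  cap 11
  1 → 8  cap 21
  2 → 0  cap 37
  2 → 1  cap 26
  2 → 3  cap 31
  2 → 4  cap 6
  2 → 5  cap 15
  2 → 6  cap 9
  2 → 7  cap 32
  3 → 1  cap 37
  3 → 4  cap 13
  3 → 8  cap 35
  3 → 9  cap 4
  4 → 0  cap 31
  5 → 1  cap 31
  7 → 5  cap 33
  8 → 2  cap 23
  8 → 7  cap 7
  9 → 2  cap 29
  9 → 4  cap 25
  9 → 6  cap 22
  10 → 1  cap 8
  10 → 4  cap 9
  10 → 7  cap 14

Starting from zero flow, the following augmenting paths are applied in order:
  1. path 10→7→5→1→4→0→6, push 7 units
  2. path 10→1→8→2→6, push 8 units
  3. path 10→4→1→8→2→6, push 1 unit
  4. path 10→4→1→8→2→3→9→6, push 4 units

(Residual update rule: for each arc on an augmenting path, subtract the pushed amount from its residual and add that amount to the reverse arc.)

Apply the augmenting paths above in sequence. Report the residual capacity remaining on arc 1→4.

after path 1 (10→7→5→1→4→0→6, push 7): res(1,4)=4
after path 2 (10→1→8→2→6, push 8): res(1,4)=4
after path 3 (10→4→1→8→2→6, push 1): res(1,4)=5
after path 4 (10→4→1→8→2→3→9→6, push 4): res(1,4)=9

Residual capacity of (1,4): 9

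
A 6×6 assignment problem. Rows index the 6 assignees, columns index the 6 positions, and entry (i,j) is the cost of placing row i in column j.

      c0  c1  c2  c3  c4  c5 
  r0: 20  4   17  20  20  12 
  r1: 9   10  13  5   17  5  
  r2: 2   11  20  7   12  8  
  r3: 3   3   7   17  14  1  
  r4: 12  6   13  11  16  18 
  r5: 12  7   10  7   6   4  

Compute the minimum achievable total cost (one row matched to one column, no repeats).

optimal assignment: row0→col1 (cost 4), row1→col3 (cost 5), row2→col0 (cost 2), row3→col5 (cost 1), row4→col2 (cost 13), row5→col4 (cost 6)
total = 4 + 5 + 2 + 1 + 13 + 6 = 31

Minimum assignment cost: 31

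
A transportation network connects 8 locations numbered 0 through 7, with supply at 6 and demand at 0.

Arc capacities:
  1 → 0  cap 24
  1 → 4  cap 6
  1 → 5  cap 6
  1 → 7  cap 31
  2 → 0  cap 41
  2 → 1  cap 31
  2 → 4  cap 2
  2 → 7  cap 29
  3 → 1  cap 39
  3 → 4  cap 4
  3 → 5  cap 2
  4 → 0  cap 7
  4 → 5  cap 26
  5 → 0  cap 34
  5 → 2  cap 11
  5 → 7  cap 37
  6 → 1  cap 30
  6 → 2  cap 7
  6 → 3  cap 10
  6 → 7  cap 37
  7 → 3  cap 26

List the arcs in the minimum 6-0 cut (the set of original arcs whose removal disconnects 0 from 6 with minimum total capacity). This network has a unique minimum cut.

Min-cut arcs: {(1,0), (1,4), (1,5), (3,4), (3,5), (6,2)} (total capacity 49)

augment #1: 6→1→0 push 24
augment #2: 6→2→0 push 7
augment #3: 6→1→4→0 push 6
augment #4: 6→3→4→0 push 1
augment #5: 6→3→5→0 push 2
augment #6: 6→3→1→5→0 push 6
augment #7: 6→3→4→5→0 push 1
augment #8: 6→7→3→4→5→0 push 2
max flow = 49; residual-reachable set from 6 gives S-side
cut edges (S→T): {(1,0), (1,4), (1,5), (3,4), (3,5), (6,2)} total cap 49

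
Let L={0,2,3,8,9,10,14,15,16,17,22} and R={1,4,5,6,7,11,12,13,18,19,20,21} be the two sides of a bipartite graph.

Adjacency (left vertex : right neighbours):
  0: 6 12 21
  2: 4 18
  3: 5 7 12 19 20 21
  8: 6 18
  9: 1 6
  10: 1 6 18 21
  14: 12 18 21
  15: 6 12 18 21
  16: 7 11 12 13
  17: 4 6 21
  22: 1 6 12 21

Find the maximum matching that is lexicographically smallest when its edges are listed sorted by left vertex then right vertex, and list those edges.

Lex-smallest maximum matching: {(0,6), (2,4), (3,5), (8,18), (9,1), (10,21), (14,12), (16,7)}

|M| = 8 (so the lex-smallest maximum matching has 8 edges)
process left vertices in ascending order; for each, take the smallest-labelled available neighbour that still permits 8 edges overall, or leave it unmatched if none does
lex-smallest matching: {0-6, 2-4, 3-5, 8-18, 9-1, 10-21, 14-12, 16-7}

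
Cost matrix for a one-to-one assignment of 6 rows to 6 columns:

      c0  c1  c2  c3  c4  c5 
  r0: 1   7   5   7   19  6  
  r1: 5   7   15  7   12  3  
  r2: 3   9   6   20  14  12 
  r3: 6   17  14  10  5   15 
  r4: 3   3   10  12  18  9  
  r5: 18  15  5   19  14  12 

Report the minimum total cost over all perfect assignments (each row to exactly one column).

Minimum assignment cost: 26

optimal assignment: row0→col3 (cost 7), row1→col5 (cost 3), row2→col0 (cost 3), row3→col4 (cost 5), row4→col1 (cost 3), row5→col2 (cost 5)
total = 7 + 3 + 3 + 5 + 3 + 5 = 26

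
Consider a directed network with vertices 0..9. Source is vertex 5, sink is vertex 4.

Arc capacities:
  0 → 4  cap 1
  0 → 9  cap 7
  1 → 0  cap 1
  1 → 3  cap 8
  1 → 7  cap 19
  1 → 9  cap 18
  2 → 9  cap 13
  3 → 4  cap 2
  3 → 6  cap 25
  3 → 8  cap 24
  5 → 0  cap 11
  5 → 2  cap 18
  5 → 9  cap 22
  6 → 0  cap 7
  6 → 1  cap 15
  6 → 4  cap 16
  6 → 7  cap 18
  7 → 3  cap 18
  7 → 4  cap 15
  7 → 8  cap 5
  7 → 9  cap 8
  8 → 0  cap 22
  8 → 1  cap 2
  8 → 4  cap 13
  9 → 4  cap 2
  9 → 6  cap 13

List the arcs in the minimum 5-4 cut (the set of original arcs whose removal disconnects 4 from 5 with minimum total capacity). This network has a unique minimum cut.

augment #1: 5→0→4 push 1
augment #2: 5→9→4 push 2
augment #3: 5→9→6→4 push 13
max flow = 16; residual-reachable set from 5 gives S-side
cut edges (S→T): {(0,4), (9,4), (9,6)} total cap 16

Min-cut arcs: {(0,4), (9,4), (9,6)} (total capacity 16)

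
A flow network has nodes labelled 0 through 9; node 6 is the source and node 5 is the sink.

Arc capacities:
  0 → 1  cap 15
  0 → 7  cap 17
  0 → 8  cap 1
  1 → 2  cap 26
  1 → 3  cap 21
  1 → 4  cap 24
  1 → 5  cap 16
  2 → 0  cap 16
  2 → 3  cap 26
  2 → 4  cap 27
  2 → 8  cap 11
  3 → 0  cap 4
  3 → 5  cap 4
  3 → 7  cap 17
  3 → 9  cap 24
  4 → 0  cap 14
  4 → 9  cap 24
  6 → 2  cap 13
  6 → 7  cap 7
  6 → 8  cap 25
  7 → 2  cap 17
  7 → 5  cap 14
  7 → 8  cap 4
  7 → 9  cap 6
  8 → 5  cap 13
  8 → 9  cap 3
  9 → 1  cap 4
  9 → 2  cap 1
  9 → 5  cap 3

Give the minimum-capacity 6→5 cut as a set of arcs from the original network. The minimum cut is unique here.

augment #1: 6→7→5 push 7
augment #2: 6→8→5 push 13
augment #3: 6→2→3→5 push 4
augment #4: 6→8→9→5 push 3
augment #5: 6→2→0→1→5 push 9
max flow = 36; residual-reachable set from 6 gives S-side
cut edges (S→T): {(6,2), (6,7), (8,5), (8,9)} total cap 36

Min-cut arcs: {(6,2), (6,7), (8,5), (8,9)} (total capacity 36)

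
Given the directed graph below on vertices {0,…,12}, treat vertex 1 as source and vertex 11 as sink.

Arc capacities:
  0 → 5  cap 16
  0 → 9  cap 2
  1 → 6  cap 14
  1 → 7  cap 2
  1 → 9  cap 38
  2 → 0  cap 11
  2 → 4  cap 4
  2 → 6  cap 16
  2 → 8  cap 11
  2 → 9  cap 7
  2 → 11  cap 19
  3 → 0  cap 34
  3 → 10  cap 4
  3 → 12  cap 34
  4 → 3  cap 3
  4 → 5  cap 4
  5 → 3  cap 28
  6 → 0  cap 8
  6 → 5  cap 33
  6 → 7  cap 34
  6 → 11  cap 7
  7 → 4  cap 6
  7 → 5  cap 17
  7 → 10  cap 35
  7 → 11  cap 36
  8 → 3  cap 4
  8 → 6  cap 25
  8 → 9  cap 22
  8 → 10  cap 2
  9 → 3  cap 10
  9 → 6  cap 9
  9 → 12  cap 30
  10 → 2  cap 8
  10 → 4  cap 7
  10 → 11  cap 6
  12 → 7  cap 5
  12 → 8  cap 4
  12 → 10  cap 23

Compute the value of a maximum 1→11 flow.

augment #1: 1→6→11 bottleneck 7, total now 7
augment #2: 1→7→11 bottleneck 2, total now 9
augment #3: 1→6→7→11 bottleneck 7, total now 16
augment #4: 1→9→3→10→11 bottleneck 4, total now 20
augment #5: 1→9→6→7→11 bottleneck 9, total now 29
augment #6: 1→9→12→7→11 bottleneck 5, total now 34
augment #7: 1→9→12→10→11 bottleneck 2, total now 36
augment #8: 1→9→12→10→2→11 bottleneck 8, total now 44
augment #9: 1→9→12→8→6→7→11 bottleneck 4, total now 48

Maximum flow value: 48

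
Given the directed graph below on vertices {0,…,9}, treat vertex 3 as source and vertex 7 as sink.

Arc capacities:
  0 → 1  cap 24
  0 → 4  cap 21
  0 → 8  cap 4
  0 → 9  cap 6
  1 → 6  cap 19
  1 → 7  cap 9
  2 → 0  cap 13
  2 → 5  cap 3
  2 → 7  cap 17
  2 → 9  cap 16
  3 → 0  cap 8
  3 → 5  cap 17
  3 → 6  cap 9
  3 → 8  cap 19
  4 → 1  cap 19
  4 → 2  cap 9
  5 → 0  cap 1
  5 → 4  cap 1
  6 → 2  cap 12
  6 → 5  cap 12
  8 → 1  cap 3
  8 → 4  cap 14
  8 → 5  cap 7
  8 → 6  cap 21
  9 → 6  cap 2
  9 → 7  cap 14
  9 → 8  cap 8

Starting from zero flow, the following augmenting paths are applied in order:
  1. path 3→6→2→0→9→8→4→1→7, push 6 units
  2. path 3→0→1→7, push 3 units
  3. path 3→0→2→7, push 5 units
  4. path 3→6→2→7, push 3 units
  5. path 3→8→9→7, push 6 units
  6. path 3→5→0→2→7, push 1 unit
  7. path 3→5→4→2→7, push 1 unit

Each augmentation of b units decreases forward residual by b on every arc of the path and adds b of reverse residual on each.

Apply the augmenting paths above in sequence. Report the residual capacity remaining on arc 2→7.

after path 1 (3→6→2→0→9→8→4→1→7, push 6): res(2,7)=17
after path 2 (3→0→1→7, push 3): res(2,7)=17
after path 3 (3→0→2→7, push 5): res(2,7)=12
after path 4 (3→6→2→7, push 3): res(2,7)=9
after path 5 (3→8→9→7, push 6): res(2,7)=9
after path 6 (3→5→0→2→7, push 1): res(2,7)=8
after path 7 (3→5→4→2→7, push 1): res(2,7)=7

Residual capacity of (2,7): 7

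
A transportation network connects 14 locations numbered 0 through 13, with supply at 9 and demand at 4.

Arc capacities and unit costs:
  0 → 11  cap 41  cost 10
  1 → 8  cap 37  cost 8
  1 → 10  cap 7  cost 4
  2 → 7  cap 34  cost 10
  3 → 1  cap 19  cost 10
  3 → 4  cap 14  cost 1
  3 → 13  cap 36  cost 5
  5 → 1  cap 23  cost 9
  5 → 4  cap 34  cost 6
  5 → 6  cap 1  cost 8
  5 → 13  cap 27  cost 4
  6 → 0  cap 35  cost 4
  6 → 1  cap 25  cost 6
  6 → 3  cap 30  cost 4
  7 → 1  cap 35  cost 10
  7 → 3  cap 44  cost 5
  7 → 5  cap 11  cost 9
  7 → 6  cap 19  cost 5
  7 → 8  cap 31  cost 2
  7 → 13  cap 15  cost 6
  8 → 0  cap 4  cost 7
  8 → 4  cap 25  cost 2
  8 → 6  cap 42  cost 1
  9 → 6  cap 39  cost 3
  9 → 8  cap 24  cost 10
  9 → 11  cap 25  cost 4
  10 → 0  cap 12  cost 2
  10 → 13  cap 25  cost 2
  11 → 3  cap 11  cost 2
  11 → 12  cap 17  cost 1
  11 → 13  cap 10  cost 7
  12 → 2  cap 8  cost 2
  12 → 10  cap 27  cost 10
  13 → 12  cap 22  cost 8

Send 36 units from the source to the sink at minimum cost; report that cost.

shortest-cost path #1: 9→11→3→4 push 11 @ unit cost 7 (adds 77)
shortest-cost path #2: 9→6→3→4 push 3 @ unit cost 8 (adds 24)
shortest-cost path #3: 9→8→4 push 22 @ unit cost 12 (adds 264)
total cost = 365

Minimum cost for 36 units: 365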